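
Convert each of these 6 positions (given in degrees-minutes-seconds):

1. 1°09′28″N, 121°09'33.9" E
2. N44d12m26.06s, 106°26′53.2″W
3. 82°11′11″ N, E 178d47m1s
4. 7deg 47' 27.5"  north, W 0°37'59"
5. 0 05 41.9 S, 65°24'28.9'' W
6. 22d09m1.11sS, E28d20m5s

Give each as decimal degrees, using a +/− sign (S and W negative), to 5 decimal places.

1. 1.15778, 121.15942
2. 44.20724, -106.44811
3. 82.18639, 178.78361
4. 7.79097, -0.63306
5. -0.09497, -65.40803
6. -22.15031, 28.33472

Point 1:
  Latitude: 9′ + 28″ = 9.46667′; 1 + 9.46667/60 = 1.157778
  N ⇒ keep positive
  λ: 9′ + 33.9″ = 9.56500′; 121 + 9.56500/60 = 121.159417
  E → positive
Point 2:
  Lat: 44 + 12/60 + 26.06/3600 = 44.207239
  N → positive
  Longitude: 106° + 26/60 + 53.2/3600 = 106 + 0.433333 + 0.014778 = 106.448111
  W ⇒ negate
Point 3:
  Latitude: 82 + 11/60 + 11/3600 = 82.186389
  N → positive
  Longitude: 178° + 47/60 + 1/3600 = 178 + 0.783333 + 0.000278 = 178.783611
  E ⇒ keep positive
Point 4:
  Lat: 7° + 47/60 + 27.5/3600 = 7 + 0.783333 + 0.007639 = 7.790972
  N ⇒ keep positive
  λ: 0 + 37/60 + 59/3600 = 0.633056
  W ⇒ negate
Point 5:
  φ: 0 + 5/60 + 41.9/3600 = 0.094972
  S ⇒ negate
  Lon: 24′ + 28.9″ = 24.48167′; 65 + 24.48167/60 = 65.408028
  W → negative
Point 6:
  Latitude: 22° + 9/60 + 1.11/3600 = 22 + 0.150000 + 0.000308 = 22.150308
  hemisphere S, so the sign is −
  Lon: 28° + 20/60 + 5/3600 = 28 + 0.333333 + 0.001389 = 28.334722
  E → positive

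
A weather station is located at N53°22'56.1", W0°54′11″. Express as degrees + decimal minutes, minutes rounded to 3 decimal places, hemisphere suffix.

53° 22.935′ N, 0° 54.183′ W

φ: 22 + 56.1/60 = 22.93500′
λ: seconds/60 = 0.18333; minutes = 54 + 0.18333 = 54.18333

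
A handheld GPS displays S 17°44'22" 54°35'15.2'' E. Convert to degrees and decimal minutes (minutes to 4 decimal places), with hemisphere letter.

Latitude: 44 + 22/60 = 44.366667′
Lon: 35 + 15.2/60 = 35.253333′

17° 44.3667′ S, 54° 35.2533′ E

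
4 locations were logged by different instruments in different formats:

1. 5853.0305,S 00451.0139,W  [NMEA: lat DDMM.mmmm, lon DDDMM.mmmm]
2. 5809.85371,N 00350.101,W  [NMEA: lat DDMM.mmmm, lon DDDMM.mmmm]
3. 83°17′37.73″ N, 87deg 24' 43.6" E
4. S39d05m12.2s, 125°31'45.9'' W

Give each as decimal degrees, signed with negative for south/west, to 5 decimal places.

1. -58.88384, -4.85023
2. 58.16423, -3.83502
3. 83.29381, 87.41211
4. -39.08672, -125.52942

Point 1:
  φ: split at 2 digits → 58° and 53.0305′; 58 + 53.0305/60 = 58.883842
  S ⇒ negate
  Longitude: split at 3 digits → 004° and 51.0139′; 4 + 51.0139/60 = 4.850232
  W → negative
Point 2:
  Lat: split at 2 digits → 58° and 9.85371′; 58 + 9.85371/60 = 58.164229
  N ⇒ keep positive
  λ: split at 3 digits → 003° and 50.101′; 3 + 50.101/60 = 3.835017
  W → negative
Point 3:
  φ: 17′ + 37.73″ = 17.62883′; 83 + 17.62883/60 = 83.293814
  N → positive
  Longitude: 87 + 24/60 + 43.6/3600 = 87.412111
  E ⇒ keep positive
Point 4:
  Lat: 5′ + 12.2″ = 5.20333′; 39 + 5.20333/60 = 39.086722
  hemisphere S, so the sign is −
  λ: 125 + 31/60 + 45.9/3600 = 125.529417
  W → negative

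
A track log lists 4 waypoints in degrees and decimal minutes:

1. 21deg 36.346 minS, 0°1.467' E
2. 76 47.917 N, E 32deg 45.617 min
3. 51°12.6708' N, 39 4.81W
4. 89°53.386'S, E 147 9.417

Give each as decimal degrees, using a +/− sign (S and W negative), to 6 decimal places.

Point 1:
  φ: 36.346′ = 0.605767°; total 21.6057667
  S → negative
  Lon: 1.467′ = 0.024450°; total 0.0244500
  E ⇒ keep positive
Point 2:
  φ: 47.917′ = 0.798617°; total 76.7986167
  N ⇒ keep positive
  Longitude: 45.617′ = 0.760283°; total 32.7602833
  E ⇒ keep positive
Point 3:
  Latitude: 51 + 12.6708/60 = 51.2111800
  N ⇒ keep positive
  Lon: 4.81′ = 0.080167°; total 39.0801667
  hemisphere W, so the sign is −
Point 4:
  φ: 89 + 53.386/60 = 89.8897667
  S → negative
  λ: 9.417′ = 0.156950°; total 147.1569500
  E → positive

1. -21.605767, 0.024450
2. 76.798617, 32.760283
3. 51.211180, -39.080167
4. -89.889767, 147.156950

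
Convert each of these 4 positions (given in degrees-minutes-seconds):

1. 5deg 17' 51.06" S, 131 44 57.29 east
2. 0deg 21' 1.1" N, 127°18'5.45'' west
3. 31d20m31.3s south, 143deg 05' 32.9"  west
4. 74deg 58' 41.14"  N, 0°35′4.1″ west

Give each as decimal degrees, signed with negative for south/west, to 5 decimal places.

1. -5.29752, 131.74925
2. 0.35031, -127.30151
3. -31.34203, -143.09247
4. 74.97809, -0.58447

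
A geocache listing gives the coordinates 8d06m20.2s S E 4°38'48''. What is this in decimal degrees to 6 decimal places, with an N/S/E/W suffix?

8.105611° S, 4.646667° E

Lat: 6′ + 20.2″ = 6.33667′; 8 + 6.33667/60 = 8.1056111
Longitude: 38′ + 48″ = 38.80000′; 4 + 38.80000/60 = 4.6466667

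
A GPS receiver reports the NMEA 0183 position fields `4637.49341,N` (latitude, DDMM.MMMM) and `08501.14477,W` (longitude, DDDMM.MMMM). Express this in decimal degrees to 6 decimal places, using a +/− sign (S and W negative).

46.624890, -85.019080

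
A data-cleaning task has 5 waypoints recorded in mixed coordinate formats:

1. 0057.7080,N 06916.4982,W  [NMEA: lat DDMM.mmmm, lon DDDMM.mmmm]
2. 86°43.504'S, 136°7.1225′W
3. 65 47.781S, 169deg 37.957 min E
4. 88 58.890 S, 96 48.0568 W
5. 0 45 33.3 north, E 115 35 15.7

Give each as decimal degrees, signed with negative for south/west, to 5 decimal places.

Point 1:
  Lat: split at 2 digits → 00° and 57.708′; 0 + 57.708/60 = 0.961800
  N ⇒ keep positive
  λ: degrees = first 3 digits = 69, minutes = 16.4982; 69 + 16.4982/60 = 69.274970
  W → negative
Point 2:
  Lat: 43.504′ = 0.725067°; total 86.725067
  S → negative
  λ: 7.1225′ = 0.118708°; total 136.118708
  W → negative
Point 3:
  Lat: 47.781′ = 0.796350°; total 65.796350
  S ⇒ negate
  Lon: 37.957′ = 0.632617°; total 169.632617
  E → positive
Point 4:
  Latitude: 58.89′ = 0.981500°; total 88.981500
  S ⇒ negate
  λ: 48.0568′ = 0.800947°; total 96.800947
  W ⇒ negate
Point 5:
  Latitude: 45′ + 33.3″ = 45.55500′; 0 + 45.55500/60 = 0.759250
  N ⇒ keep positive
  λ: 115 + 35/60 + 15.7/3600 = 115.587694
  E → positive

1. 0.96180, -69.27497
2. -86.72507, -136.11871
3. -65.79635, 169.63262
4. -88.98150, -96.80095
5. 0.75925, 115.58769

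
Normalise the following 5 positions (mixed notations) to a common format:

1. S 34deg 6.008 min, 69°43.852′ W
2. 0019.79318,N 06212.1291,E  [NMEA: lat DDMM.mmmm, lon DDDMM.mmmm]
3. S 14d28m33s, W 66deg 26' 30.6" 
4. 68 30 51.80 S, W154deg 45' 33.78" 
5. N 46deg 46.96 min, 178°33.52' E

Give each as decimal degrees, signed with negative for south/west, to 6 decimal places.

1. -34.100133, -69.730867
2. 0.329886, 62.202152
3. -14.475833, -66.441833
4. -68.514389, -154.759383
5. 46.782667, 178.558667

Point 1:
  φ: 6.008′ = 0.100133°; total 34.1001333
  S → negative
  Longitude: 43.852′ = 0.730867°; total 69.7308667
  W ⇒ negate
Point 2:
  φ: split at 2 digits → 00° and 19.79318′; 0 + 19.79318/60 = 0.3298863
  N ⇒ keep positive
  Longitude: split at 3 digits → 062° and 12.1291′; 62 + 12.1291/60 = 62.2021517
  E → positive
Point 3:
  Latitude: 28′ + 33″ = 28.55000′; 14 + 28.55000/60 = 14.4758333
  S → negative
  Longitude: 66° + 26/60 + 30.6/3600 = 66 + 0.433333 + 0.008500 = 66.4418333
  W → negative
Point 4:
  Lat: 68° + 30/60 + 51.8/3600 = 68 + 0.500000 + 0.014389 = 68.5143889
  S ⇒ negate
  Longitude: 154° + 45/60 + 33.78/3600 = 154 + 0.750000 + 0.009383 = 154.7593833
  W ⇒ negate
Point 5:
  Latitude: 46 + 46.96/60 = 46.7826667
  N → positive
  Lon: 33.52′ = 0.558667°; total 178.5586667
  E → positive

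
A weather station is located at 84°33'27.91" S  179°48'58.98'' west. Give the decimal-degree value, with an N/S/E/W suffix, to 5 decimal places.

84.55775° S, 179.81638° W

Lat: 33′ + 27.91″ = 33.46517′; 84 + 33.46517/60 = 84.557753
Lon: 48′ + 58.98″ = 48.98300′; 179 + 48.98300/60 = 179.816383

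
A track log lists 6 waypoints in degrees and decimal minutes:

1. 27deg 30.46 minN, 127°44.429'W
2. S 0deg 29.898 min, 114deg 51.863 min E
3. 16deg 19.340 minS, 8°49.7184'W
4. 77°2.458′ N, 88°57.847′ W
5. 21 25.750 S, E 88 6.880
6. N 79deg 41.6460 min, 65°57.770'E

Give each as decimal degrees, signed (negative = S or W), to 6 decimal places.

1. 27.507667, -127.740483
2. -0.498300, 114.864383
3. -16.322333, -8.828640
4. 77.040967, -88.964117
5. -21.429167, 88.114667
6. 79.694100, 65.962833

Point 1:
  φ: 30.46′ = 0.507667°; total 27.5076667
  N ⇒ keep positive
  λ: 127 + 44.429/60 = 127.7404833
  hemisphere W, so the sign is −
Point 2:
  Lat: 0 + 29.898/60 = 0.4983000
  S → negative
  Lon: 51.863′ = 0.864383°; total 114.8643833
  E → positive
Point 3:
  Lat: 19.34′ = 0.322333°; total 16.3223333
  hemisphere S, so the sign is −
  λ: 8 + 49.7184/60 = 8.8286400
  W ⇒ negate
Point 4:
  Latitude: 77 + 2.458/60 = 77.0409667
  N → positive
  Lon: 57.847′ = 0.964117°; total 88.9641167
  hemisphere W, so the sign is −
Point 5:
  φ: 25.75′ = 0.429167°; total 21.4291667
  S ⇒ negate
  λ: 88 + 6.88/60 = 88.1146667
  E → positive
Point 6:
  Lat: 79 + 41.646/60 = 79.6941000
  N → positive
  Lon: 57.77′ = 0.962833°; total 65.9628333
  E → positive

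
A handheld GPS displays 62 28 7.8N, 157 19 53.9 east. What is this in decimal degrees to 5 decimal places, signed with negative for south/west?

φ: 28′ + 7.8″ = 28.13000′; 62 + 28.13000/60 = 62.468833
N → positive
Longitude: 157 + 19/60 + 53.9/3600 = 157.331639
E ⇒ keep positive

62.46883, 157.33164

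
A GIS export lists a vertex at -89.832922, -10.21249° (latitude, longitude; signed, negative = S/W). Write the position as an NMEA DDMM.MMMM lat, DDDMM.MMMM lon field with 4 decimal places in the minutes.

8949.9753,S / 01012.7494,W

Latitude is negative → S; |value| = 89.832922
φ: minutes = (89.832922 − 89) × 60 = 49.975320
Longitude is negative → W; |value| = 10.212490
λ: minutes = (10.212490 − 10) × 60 = 12.749400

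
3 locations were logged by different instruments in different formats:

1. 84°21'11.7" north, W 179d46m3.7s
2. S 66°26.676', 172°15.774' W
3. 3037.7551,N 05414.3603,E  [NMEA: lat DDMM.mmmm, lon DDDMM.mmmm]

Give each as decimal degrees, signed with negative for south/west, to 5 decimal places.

1. 84.35325, -179.76769
2. -66.44460, -172.26290
3. 30.62925, 54.23934

Point 1:
  φ: 84 + 21/60 + 11.7/3600 = 84.353250
  N → positive
  Lon: 179 + 46/60 + 3.7/3600 = 179.767694
  hemisphere W, so the sign is −
Point 2:
  Lat: 66 + 26.676/60 = 66.444600
  hemisphere S, so the sign is −
  Lon: 15.774′ = 0.262900°; total 172.262900
  W ⇒ negate
Point 3:
  Latitude: split at 2 digits → 30° and 37.7551′; 30 + 37.7551/60 = 30.629252
  N → positive
  λ: split at 3 digits → 054° and 14.3603′; 54 + 14.3603/60 = 54.239338
  E ⇒ keep positive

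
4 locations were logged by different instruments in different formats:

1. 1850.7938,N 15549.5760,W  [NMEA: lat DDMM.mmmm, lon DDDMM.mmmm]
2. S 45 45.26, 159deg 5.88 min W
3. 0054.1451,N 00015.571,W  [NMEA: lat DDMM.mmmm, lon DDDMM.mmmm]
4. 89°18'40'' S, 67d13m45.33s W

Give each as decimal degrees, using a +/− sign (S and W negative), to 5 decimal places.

Point 1:
  Lat: degrees = first 2 digits = 18, minutes = 50.7938; 18 + 50.7938/60 = 18.846563
  N → positive
  Longitude: split at 3 digits → 155° and 49.576′; 155 + 49.576/60 = 155.826267
  W → negative
Point 2:
  Lat: 45 + 45.26/60 = 45.754333
  S ⇒ negate
  λ: 159 + 5.88/60 = 159.098000
  W → negative
Point 3:
  Lat: split at 2 digits → 00° and 54.1451′; 0 + 54.1451/60 = 0.902418
  N → positive
  λ: degrees = first 3 digits = 0, minutes = 15.571; 0 + 15.571/60 = 0.259517
  W ⇒ negate
Point 4:
  φ: 89° + 18/60 + 40/3600 = 89 + 0.300000 + 0.011111 = 89.311111
  S ⇒ negate
  λ: 67 + 13/60 + 45.33/3600 = 67.229258
  W → negative

1. 18.84656, -155.82627
2. -45.75433, -159.09800
3. 0.90242, -0.25952
4. -89.31111, -67.22926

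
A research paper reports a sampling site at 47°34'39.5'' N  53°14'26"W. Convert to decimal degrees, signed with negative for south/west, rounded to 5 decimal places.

Latitude: 47 + 34/60 + 39.5/3600 = 47.577639
N → positive
Lon: 53° + 14/60 + 26/3600 = 53 + 0.233333 + 0.007222 = 53.240556
W → negative

47.57764, -53.24056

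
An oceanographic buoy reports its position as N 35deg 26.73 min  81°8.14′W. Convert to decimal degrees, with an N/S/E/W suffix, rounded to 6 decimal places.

Lat: 26.73′ = 0.445500°; total 35.4455000
Lon: 8.14′ = 0.135667°; total 81.1356667

35.445500° N, 81.135667° W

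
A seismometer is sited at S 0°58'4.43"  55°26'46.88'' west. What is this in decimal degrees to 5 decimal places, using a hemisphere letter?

φ: 0° + 58/60 + 4.43/3600 = 0 + 0.966667 + 0.001231 = 0.967897
λ: 55 + 26/60 + 46.88/3600 = 55.446356

0.96790° S, 55.44636° W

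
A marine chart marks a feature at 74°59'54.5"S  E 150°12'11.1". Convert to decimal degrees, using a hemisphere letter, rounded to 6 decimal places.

74.998472° S, 150.203083° E

Lat: 74 + 59/60 + 54.5/3600 = 74.9984722
Longitude: 150 + 12/60 + 11.1/3600 = 150.2030833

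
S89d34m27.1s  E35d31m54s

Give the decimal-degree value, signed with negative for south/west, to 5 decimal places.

Latitude: 34′ + 27.1″ = 34.45167′; 89 + 34.45167/60 = 89.574194
S ⇒ negate
Lon: 31′ + 54″ = 31.90000′; 35 + 31.90000/60 = 35.531667
E ⇒ keep positive

-89.57419, 35.53167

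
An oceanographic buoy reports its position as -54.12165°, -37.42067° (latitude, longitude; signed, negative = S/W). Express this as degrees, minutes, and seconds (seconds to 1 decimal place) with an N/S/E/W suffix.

Latitude is negative → S; |value| = 54.121650
Lat: 0.121650° → 7.29900′; 0.29900 × 60 = 17.940″
Longitude is negative → W; |value| = 37.420670
Lon: whole degrees 37; 25.24020′ → 25′ and 14.412″

54°07′17.9″ S, 37°25′14.4″ W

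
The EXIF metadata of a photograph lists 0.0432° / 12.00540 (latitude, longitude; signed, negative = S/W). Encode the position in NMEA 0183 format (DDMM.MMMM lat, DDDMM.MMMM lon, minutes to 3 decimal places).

Latitude: fractional part 0.043200 → 2.59200 minutes
λ: 12° + 0.005400 × 60 = 12° 0.32400′

0002.592,N / 01200.324,E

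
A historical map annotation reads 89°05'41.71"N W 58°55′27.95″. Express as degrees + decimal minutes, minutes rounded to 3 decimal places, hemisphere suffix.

φ: 5 + 41.71/60 = 5.69517′
Longitude: seconds/60 = 0.46583; minutes = 55 + 0.46583 = 55.46583

89° 5.695′ N, 58° 55.466′ W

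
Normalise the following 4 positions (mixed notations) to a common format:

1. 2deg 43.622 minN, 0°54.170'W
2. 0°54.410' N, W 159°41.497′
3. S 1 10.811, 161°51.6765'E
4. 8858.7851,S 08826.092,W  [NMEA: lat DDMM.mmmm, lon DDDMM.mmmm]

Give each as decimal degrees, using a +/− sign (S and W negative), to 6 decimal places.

1. 2.727033, -0.902833
2. 0.906833, -159.691617
3. -1.180183, 161.861275
4. -88.979752, -88.434867

Point 1:
  φ: 2 + 43.622/60 = 2.7270333
  N → positive
  Lon: 54.17′ = 0.902833°; total 0.9028333
  W ⇒ negate
Point 2:
  Lat: 54.41′ = 0.906833°; total 0.9068333
  N → positive
  Longitude: 159 + 41.497/60 = 159.6916167
  hemisphere W, so the sign is −
Point 3:
  Latitude: 1 + 10.811/60 = 1.1801833
  hemisphere S, so the sign is −
  λ: 51.6765′ = 0.861275°; total 161.8612750
  E ⇒ keep positive
Point 4:
  Latitude: split at 2 digits → 88° and 58.7851′; 88 + 58.7851/60 = 88.9797517
  hemisphere S, so the sign is −
  λ: degrees = first 3 digits = 88, minutes = 26.092; 88 + 26.092/60 = 88.4348667
  W → negative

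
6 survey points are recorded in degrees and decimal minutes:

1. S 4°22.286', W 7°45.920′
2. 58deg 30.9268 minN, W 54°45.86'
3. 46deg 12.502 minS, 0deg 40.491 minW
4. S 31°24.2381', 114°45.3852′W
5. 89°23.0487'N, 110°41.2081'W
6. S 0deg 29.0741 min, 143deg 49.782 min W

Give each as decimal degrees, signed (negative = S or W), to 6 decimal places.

Point 1:
  Lat: 22.286′ = 0.371433°; total 4.3714333
  S ⇒ negate
  Lon: 7 + 45.92/60 = 7.7653333
  W ⇒ negate
Point 2:
  φ: 30.9268′ = 0.515447°; total 58.5154467
  N ⇒ keep positive
  λ: 54 + 45.86/60 = 54.7643333
  hemisphere W, so the sign is −
Point 3:
  Lat: 46 + 12.502/60 = 46.2083667
  hemisphere S, so the sign is −
  λ: 0 + 40.491/60 = 0.6748500
  hemisphere W, so the sign is −
Point 4:
  Latitude: 31 + 24.2381/60 = 31.4039683
  S ⇒ negate
  Longitude: 114 + 45.3852/60 = 114.7564200
  hemisphere W, so the sign is −
Point 5:
  Latitude: 23.0487′ = 0.384145°; total 89.3841450
  N ⇒ keep positive
  Lon: 110 + 41.2081/60 = 110.6868017
  hemisphere W, so the sign is −
Point 6:
  φ: 29.0741′ = 0.484568°; total 0.4845683
  hemisphere S, so the sign is −
  Lon: 143 + 49.782/60 = 143.8297000
  W ⇒ negate

1. -4.371433, -7.765333
2. 58.515447, -54.764333
3. -46.208367, -0.674850
4. -31.403968, -114.756420
5. 89.384145, -110.686802
6. -0.484568, -143.829700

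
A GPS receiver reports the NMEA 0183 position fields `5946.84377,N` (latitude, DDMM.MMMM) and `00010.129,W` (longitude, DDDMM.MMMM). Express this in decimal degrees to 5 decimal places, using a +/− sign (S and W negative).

Lat: degrees = first 2 digits = 59, minutes = 46.84377; 59 + 46.84377/60 = 59.780730
N ⇒ keep positive
Longitude: degrees = first 3 digits = 0, minutes = 10.129; 0 + 10.129/60 = 0.168817
W → negative

59.78073, -0.16882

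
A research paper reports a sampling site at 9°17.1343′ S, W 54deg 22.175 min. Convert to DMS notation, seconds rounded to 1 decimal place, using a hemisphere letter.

9°17′8.1″ S, 54°22′10.5″ W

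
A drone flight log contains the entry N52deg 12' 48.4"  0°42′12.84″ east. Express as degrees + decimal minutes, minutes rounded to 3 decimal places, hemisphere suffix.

Latitude: seconds/60 = 0.80667; minutes = 12 + 0.80667 = 12.80667
Longitude: 42 + 12.84/60 = 42.21400′

52° 12.807′ N, 0° 42.214′ E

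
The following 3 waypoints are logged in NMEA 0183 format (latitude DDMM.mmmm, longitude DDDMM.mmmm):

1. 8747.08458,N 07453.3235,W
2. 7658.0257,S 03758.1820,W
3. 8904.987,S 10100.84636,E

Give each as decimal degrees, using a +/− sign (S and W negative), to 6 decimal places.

1. 87.784743, -74.888725
2. -76.967095, -37.969700
3. -89.083117, 101.014106

Point 1:
  φ: split at 2 digits → 87° and 47.08458′; 87 + 47.08458/60 = 87.7847430
  N ⇒ keep positive
  λ: degrees = first 3 digits = 74, minutes = 53.3235; 74 + 53.3235/60 = 74.8887250
  W → negative
Point 2:
  Latitude: split at 2 digits → 76° and 58.0257′; 76 + 58.0257/60 = 76.9670950
  S → negative
  Longitude: degrees = first 3 digits = 37, minutes = 58.182; 37 + 58.182/60 = 37.9697000
  hemisphere W, so the sign is −
Point 3:
  Lat: degrees = first 2 digits = 89, minutes = 4.987; 89 + 4.987/60 = 89.0831167
  S ⇒ negate
  Lon: split at 3 digits → 101° and 0.84636′; 101 + 0.84636/60 = 101.0141060
  E → positive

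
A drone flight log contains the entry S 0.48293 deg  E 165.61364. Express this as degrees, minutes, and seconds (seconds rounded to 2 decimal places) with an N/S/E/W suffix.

0°28′58.55″ S, 165°36′49.10″ E

Latitude: whole degrees 0; 28.97580′ → 28′ and 58.5480″
Lon: 0.613640 × 60 = 36.81840′ → 36′, remainder × 60 = 49.1040″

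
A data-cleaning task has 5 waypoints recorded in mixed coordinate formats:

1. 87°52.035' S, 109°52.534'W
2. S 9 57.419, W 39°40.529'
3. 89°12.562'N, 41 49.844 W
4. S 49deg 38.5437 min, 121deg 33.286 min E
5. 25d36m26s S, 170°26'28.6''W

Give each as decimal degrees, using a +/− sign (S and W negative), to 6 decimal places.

Point 1:
  Lat: 87 + 52.035/60 = 87.8672500
  S ⇒ negate
  Lon: 109 + 52.534/60 = 109.8755667
  W → negative
Point 2:
  φ: 57.419′ = 0.956983°; total 9.9569833
  S ⇒ negate
  Longitude: 39 + 40.529/60 = 39.6754833
  W ⇒ negate
Point 3:
  φ: 89 + 12.562/60 = 89.2093667
  N → positive
  λ: 41 + 49.844/60 = 41.8307333
  W ⇒ negate
Point 4:
  φ: 38.5437′ = 0.642395°; total 49.6423950
  S ⇒ negate
  Longitude: 33.286′ = 0.554767°; total 121.5547667
  E → positive
Point 5:
  Lat: 36′ + 26″ = 36.43333′; 25 + 36.43333/60 = 25.6072222
  S ⇒ negate
  λ: 170° + 26/60 + 28.6/3600 = 170 + 0.433333 + 0.007944 = 170.4412778
  W → negative

1. -87.867250, -109.875567
2. -9.956983, -39.675483
3. 89.209367, -41.830733
4. -49.642395, 121.554767
5. -25.607222, -170.441278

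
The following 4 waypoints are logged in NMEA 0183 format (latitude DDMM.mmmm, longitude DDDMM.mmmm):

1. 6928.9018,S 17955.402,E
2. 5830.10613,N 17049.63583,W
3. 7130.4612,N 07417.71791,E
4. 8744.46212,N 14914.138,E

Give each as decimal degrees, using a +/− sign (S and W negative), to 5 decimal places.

1. -69.48170, 179.92337
2. 58.50177, -170.82726
3. 71.50769, 74.29530
4. 87.74104, 149.23563

Point 1:
  φ: degrees = first 2 digits = 69, minutes = 28.9018; 69 + 28.9018/60 = 69.481697
  S → negative
  Lon: split at 3 digits → 179° and 55.402′; 179 + 55.402/60 = 179.923367
  E → positive
Point 2:
  Latitude: split at 2 digits → 58° and 30.10613′; 58 + 30.10613/60 = 58.501769
  N ⇒ keep positive
  Lon: split at 3 digits → 170° and 49.63583′; 170 + 49.63583/60 = 170.827264
  W ⇒ negate
Point 3:
  Lat: split at 2 digits → 71° and 30.4612′; 71 + 30.4612/60 = 71.507687
  N ⇒ keep positive
  λ: split at 3 digits → 074° and 17.71791′; 74 + 17.71791/60 = 74.295299
  E ⇒ keep positive
Point 4:
  Latitude: split at 2 digits → 87° and 44.46212′; 87 + 44.46212/60 = 87.741035
  N ⇒ keep positive
  Longitude: split at 3 digits → 149° and 14.138′; 149 + 14.138/60 = 149.235633
  E ⇒ keep positive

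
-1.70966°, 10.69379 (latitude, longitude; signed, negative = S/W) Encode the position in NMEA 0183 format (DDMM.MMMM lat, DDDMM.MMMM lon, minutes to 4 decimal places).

Latitude is negative → S; |value| = 1.709660
Latitude: 1° + 0.709660 × 60 = 1° 42.579600′
λ: minutes = (10.693790 − 10) × 60 = 41.627400

0142.5796,S / 01041.6274,E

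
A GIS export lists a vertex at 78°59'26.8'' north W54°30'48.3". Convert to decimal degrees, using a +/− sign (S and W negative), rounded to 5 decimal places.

Latitude: 59′ + 26.8″ = 59.44667′; 78 + 59.44667/60 = 78.990778
N ⇒ keep positive
λ: 30′ + 48.3″ = 30.80500′; 54 + 30.80500/60 = 54.513417
hemisphere W, so the sign is −

78.99078, -54.51342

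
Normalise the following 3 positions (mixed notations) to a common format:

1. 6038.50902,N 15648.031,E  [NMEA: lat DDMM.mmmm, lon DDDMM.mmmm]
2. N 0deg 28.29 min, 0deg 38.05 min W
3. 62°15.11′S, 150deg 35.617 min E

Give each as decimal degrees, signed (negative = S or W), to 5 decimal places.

Point 1:
  φ: split at 2 digits → 60° and 38.50902′; 60 + 38.50902/60 = 60.641817
  N ⇒ keep positive
  Lon: degrees = first 3 digits = 156, minutes = 48.031; 156 + 48.031/60 = 156.800517
  E ⇒ keep positive
Point 2:
  Lat: 28.29′ = 0.471500°; total 0.471500
  N ⇒ keep positive
  λ: 0 + 38.05/60 = 0.634167
  hemisphere W, so the sign is −
Point 3:
  Latitude: 15.11′ = 0.251833°; total 62.251833
  S ⇒ negate
  Lon: 150 + 35.617/60 = 150.593617
  E ⇒ keep positive

1. 60.64182, 156.80052
2. 0.47150, -0.63417
3. -62.25183, 150.59362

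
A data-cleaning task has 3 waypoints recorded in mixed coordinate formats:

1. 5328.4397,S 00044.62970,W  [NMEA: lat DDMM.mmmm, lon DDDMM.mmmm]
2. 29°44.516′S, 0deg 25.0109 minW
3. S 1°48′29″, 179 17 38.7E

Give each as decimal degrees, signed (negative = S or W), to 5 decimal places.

1. -53.47400, -0.74383
2. -29.74193, -0.41685
3. -1.80806, 179.29408

Point 1:
  φ: split at 2 digits → 53° and 28.4397′; 53 + 28.4397/60 = 53.473995
  S → negative
  Lon: split at 3 digits → 000° and 44.6297′; 0 + 44.6297/60 = 0.743828
  W → negative
Point 2:
  Latitude: 29 + 44.516/60 = 29.741933
  hemisphere S, so the sign is −
  Longitude: 25.0109′ = 0.416848°; total 0.416848
  W → negative
Point 3:
  Lat: 1° + 48/60 + 29/3600 = 1 + 0.800000 + 0.008056 = 1.808056
  S ⇒ negate
  Longitude: 17′ + 38.7″ = 17.64500′; 179 + 17.64500/60 = 179.294083
  E ⇒ keep positive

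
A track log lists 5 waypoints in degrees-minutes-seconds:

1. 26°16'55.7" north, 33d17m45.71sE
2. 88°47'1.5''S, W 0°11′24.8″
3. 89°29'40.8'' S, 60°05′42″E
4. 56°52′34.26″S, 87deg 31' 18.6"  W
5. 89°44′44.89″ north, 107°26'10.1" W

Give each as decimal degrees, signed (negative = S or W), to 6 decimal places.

1. 26.282139, 33.296031
2. -88.783750, -0.190222
3. -89.494667, 60.095000
4. -56.876183, -87.521833
5. 89.745803, -107.436139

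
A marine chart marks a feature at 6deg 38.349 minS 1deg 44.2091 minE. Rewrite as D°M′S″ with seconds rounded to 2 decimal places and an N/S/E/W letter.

6°38′20.94″ S, 1°44′12.55″ E

Latitude: fractional minutes 0.34900 × 60 = 20.9400″
Longitude: 44.20910′ → 44′ and 0.20910 × 60 = 12.5460″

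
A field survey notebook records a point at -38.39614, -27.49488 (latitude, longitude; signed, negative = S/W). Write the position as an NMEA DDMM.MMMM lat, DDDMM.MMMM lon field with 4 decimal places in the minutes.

Latitude is negative → S; |value| = 38.396140
Latitude: minutes = (38.396140 − 38) × 60 = 23.768400
Longitude is negative → W; |value| = 27.494880
λ: fractional part 0.494880 → 29.692800 minutes

3823.7684,S / 02729.6928,W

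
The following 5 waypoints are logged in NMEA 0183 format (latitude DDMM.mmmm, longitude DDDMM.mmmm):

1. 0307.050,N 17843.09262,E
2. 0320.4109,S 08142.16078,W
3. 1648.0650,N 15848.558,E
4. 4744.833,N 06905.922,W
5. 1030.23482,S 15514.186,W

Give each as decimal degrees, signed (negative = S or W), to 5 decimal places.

Point 1:
  Latitude: split at 2 digits → 03° and 7.05′; 3 + 7.05/60 = 3.117500
  N → positive
  Longitude: degrees = first 3 digits = 178, minutes = 43.09262; 178 + 43.09262/60 = 178.718210
  E → positive
Point 2:
  φ: degrees = first 2 digits = 3, minutes = 20.4109; 3 + 20.4109/60 = 3.340182
  S ⇒ negate
  Longitude: degrees = first 3 digits = 81, minutes = 42.16078; 81 + 42.16078/60 = 81.702680
  W → negative
Point 3:
  Lat: split at 2 digits → 16° and 48.065′; 16 + 48.065/60 = 16.801083
  N → positive
  λ: degrees = first 3 digits = 158, minutes = 48.558; 158 + 48.558/60 = 158.809300
  E → positive
Point 4:
  φ: split at 2 digits → 47° and 44.833′; 47 + 44.833/60 = 47.747217
  N → positive
  λ: split at 3 digits → 069° and 5.922′; 69 + 5.922/60 = 69.098700
  hemisphere W, so the sign is −
Point 5:
  Latitude: degrees = first 2 digits = 10, minutes = 30.23482; 10 + 30.23482/60 = 10.503914
  S → negative
  λ: degrees = first 3 digits = 155, minutes = 14.186; 155 + 14.186/60 = 155.236433
  W ⇒ negate

1. 3.11750, 178.71821
2. -3.34018, -81.70268
3. 16.80108, 158.80930
4. 47.74722, -69.09870
5. -10.50391, -155.23643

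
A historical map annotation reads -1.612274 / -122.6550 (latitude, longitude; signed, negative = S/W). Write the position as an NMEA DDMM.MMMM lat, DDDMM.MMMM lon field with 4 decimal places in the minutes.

0136.7364,S / 12239.3000,W

Latitude is negative → S; |value| = 1.612274
Lat: fractional part 0.612274 → 36.736440 minutes
Longitude is negative → W; |value| = 122.655000
Lon: minutes = (122.655000 − 122) × 60 = 39.300000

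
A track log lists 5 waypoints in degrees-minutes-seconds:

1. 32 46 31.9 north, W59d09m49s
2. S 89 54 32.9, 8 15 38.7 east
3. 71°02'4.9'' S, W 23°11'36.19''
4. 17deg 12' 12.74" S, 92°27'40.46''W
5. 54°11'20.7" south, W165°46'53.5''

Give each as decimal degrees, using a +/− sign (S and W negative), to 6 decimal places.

Point 1:
  φ: 32 + 46/60 + 31.9/3600 = 32.7755278
  N ⇒ keep positive
  λ: 59 + 9/60 + 49/3600 = 59.1636111
  W → negative
Point 2:
  Latitude: 89° + 54/60 + 32.9/3600 = 89 + 0.900000 + 0.009139 = 89.9091389
  hemisphere S, so the sign is −
  Longitude: 8 + 15/60 + 38.7/3600 = 8.2607500
  E ⇒ keep positive
Point 3:
  φ: 71 + 2/60 + 4.9/3600 = 71.0346944
  hemisphere S, so the sign is −
  Lon: 23° + 11/60 + 36.19/3600 = 23 + 0.183333 + 0.010053 = 23.1933861
  W → negative
Point 4:
  Lat: 17 + 12/60 + 12.74/3600 = 17.2035389
  S ⇒ negate
  λ: 92° + 27/60 + 40.46/3600 = 92 + 0.450000 + 0.011239 = 92.4612389
  W → negative
Point 5:
  Latitude: 54 + 11/60 + 20.7/3600 = 54.1890833
  S → negative
  Longitude: 46′ + 53.5″ = 46.89167′; 165 + 46.89167/60 = 165.7815278
  W ⇒ negate

1. 32.775528, -59.163611
2. -89.909139, 8.260750
3. -71.034694, -23.193386
4. -17.203539, -92.461239
5. -54.189083, -165.781528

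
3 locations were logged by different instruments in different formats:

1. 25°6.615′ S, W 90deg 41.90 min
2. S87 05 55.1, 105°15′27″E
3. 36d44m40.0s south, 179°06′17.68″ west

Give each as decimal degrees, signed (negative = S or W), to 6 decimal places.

1. -25.110250, -90.698333
2. -87.098639, 105.257500
3. -36.744444, -179.104911

Point 1:
  φ: 6.615′ = 0.110250°; total 25.1102500
  S → negative
  λ: 90 + 41.9/60 = 90.6983333
  W ⇒ negate
Point 2:
  Lat: 5′ + 55.1″ = 5.91833′; 87 + 5.91833/60 = 87.0986389
  S → negative
  Longitude: 105° + 15/60 + 27/3600 = 105 + 0.250000 + 0.007500 = 105.2575000
  E ⇒ keep positive
Point 3:
  Lat: 36 + 44/60 + 40/3600 = 36.7444444
  S → negative
  Longitude: 6′ + 17.68″ = 6.29467′; 179 + 6.29467/60 = 179.1049111
  W → negative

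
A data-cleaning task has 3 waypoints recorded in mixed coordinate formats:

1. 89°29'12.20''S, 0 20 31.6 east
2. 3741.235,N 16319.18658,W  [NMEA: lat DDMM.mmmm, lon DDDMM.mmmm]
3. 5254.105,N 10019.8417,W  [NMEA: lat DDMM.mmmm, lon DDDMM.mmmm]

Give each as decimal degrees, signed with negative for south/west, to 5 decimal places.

1. -89.48672, 0.34211
2. 37.68725, -163.31978
3. 52.90175, -100.33070

Point 1:
  φ: 89 + 29/60 + 12.2/3600 = 89.486722
  hemisphere S, so the sign is −
  Lon: 0 + 20/60 + 31.6/3600 = 0.342111
  E ⇒ keep positive
Point 2:
  Lat: split at 2 digits → 37° and 41.235′; 37 + 41.235/60 = 37.687250
  N ⇒ keep positive
  Longitude: degrees = first 3 digits = 163, minutes = 19.18658; 163 + 19.18658/60 = 163.319776
  hemisphere W, so the sign is −
Point 3:
  Latitude: degrees = first 2 digits = 52, minutes = 54.105; 52 + 54.105/60 = 52.901750
  N → positive
  Longitude: degrees = first 3 digits = 100, minutes = 19.8417; 100 + 19.8417/60 = 100.330695
  W ⇒ negate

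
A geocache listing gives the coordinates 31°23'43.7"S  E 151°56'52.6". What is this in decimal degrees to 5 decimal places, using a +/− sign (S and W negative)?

Lat: 31° + 23/60 + 43.7/3600 = 31 + 0.383333 + 0.012139 = 31.395472
S ⇒ negate
λ: 151 + 56/60 + 52.6/3600 = 151.947944
E → positive

-31.39547, 151.94794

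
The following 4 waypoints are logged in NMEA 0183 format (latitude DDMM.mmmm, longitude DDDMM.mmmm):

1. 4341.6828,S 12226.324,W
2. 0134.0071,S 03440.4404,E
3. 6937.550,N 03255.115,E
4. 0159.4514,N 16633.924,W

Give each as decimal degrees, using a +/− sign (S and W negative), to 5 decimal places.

Point 1:
  Latitude: split at 2 digits → 43° and 41.6828′; 43 + 41.6828/60 = 43.694713
  S → negative
  Longitude: split at 3 digits → 122° and 26.324′; 122 + 26.324/60 = 122.438733
  W → negative
Point 2:
  Latitude: degrees = first 2 digits = 1, minutes = 34.0071; 1 + 34.0071/60 = 1.566785
  hemisphere S, so the sign is −
  Lon: degrees = first 3 digits = 34, minutes = 40.4404; 34 + 40.4404/60 = 34.674007
  E → positive
Point 3:
  Lat: degrees = first 2 digits = 69, minutes = 37.55; 69 + 37.55/60 = 69.625833
  N ⇒ keep positive
  λ: degrees = first 3 digits = 32, minutes = 55.115; 32 + 55.115/60 = 32.918583
  E → positive
Point 4:
  Lat: split at 2 digits → 01° and 59.4514′; 1 + 59.4514/60 = 1.990857
  N ⇒ keep positive
  Longitude: split at 3 digits → 166° and 33.924′; 166 + 33.924/60 = 166.565400
  W ⇒ negate

1. -43.69471, -122.43873
2. -1.56679, 34.67401
3. 69.62583, 32.91858
4. 1.99086, -166.56540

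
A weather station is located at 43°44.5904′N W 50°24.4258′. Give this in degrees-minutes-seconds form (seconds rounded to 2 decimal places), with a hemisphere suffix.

43°44′35.42″ N, 50°24′25.55″ W

Lat: fractional minutes 0.59040 × 60 = 35.4240″
λ: fractional minutes 0.42580 × 60 = 25.5480″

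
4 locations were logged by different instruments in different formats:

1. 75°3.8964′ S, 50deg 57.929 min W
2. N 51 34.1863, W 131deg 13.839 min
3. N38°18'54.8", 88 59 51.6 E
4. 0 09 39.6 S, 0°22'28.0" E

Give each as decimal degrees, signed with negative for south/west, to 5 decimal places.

Point 1:
  Lat: 75 + 3.8964/60 = 75.064940
  hemisphere S, so the sign is −
  Lon: 57.929′ = 0.965483°; total 50.965483
  W ⇒ negate
Point 2:
  Latitude: 51 + 34.1863/60 = 51.569772
  N → positive
  Lon: 131 + 13.839/60 = 131.230650
  W ⇒ negate
Point 3:
  Latitude: 18′ + 54.8″ = 18.91333′; 38 + 18.91333/60 = 38.315222
  N ⇒ keep positive
  Lon: 88 + 59/60 + 51.6/3600 = 88.997667
  E ⇒ keep positive
Point 4:
  Latitude: 0 + 9/60 + 39.6/3600 = 0.161000
  S ⇒ negate
  λ: 0° + 22/60 + 28/3600 = 0 + 0.366667 + 0.007778 = 0.374444
  E → positive

1. -75.06494, -50.96548
2. 51.56977, -131.23065
3. 38.31522, 88.99767
4. -0.16100, 0.37444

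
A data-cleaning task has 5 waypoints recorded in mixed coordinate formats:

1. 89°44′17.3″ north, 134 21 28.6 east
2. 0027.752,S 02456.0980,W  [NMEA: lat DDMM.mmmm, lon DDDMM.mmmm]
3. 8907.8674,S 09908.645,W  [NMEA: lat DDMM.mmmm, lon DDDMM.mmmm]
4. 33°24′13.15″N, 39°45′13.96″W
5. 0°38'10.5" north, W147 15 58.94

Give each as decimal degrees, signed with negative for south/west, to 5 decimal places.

1. 89.73814, 134.35794
2. -0.46253, -24.93497
3. -89.13112, -99.14408
4. 33.40365, -39.75388
5. 0.63625, -147.26637

Point 1:
  Lat: 89° + 44/60 + 17.3/3600 = 89 + 0.733333 + 0.004806 = 89.738139
  N ⇒ keep positive
  Lon: 21′ + 28.6″ = 21.47667′; 134 + 21.47667/60 = 134.357944
  E ⇒ keep positive
Point 2:
  φ: degrees = first 2 digits = 0, minutes = 27.752; 0 + 27.752/60 = 0.462533
  hemisphere S, so the sign is −
  λ: degrees = first 3 digits = 24, minutes = 56.098; 24 + 56.098/60 = 24.934967
  W → negative
Point 3:
  φ: split at 2 digits → 89° and 7.8674′; 89 + 7.8674/60 = 89.131123
  S → negative
  Lon: degrees = first 3 digits = 99, minutes = 8.645; 99 + 8.645/60 = 99.144083
  W ⇒ negate
Point 4:
  Latitude: 24′ + 13.15″ = 24.21917′; 33 + 24.21917/60 = 33.403653
  N → positive
  Longitude: 45′ + 13.96″ = 45.23267′; 39 + 45.23267/60 = 39.753878
  W ⇒ negate
Point 5:
  Latitude: 0 + 38/60 + 10.5/3600 = 0.636250
  N → positive
  Longitude: 15′ + 58.94″ = 15.98233′; 147 + 15.98233/60 = 147.266372
  W ⇒ negate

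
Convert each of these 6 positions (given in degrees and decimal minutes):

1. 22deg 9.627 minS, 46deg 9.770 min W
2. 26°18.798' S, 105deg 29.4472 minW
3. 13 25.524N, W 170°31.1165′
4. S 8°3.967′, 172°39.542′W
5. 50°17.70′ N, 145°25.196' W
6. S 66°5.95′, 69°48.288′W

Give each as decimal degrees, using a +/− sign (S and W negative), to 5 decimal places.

Point 1:
  Lat: 22 + 9.627/60 = 22.160450
  S ⇒ negate
  Lon: 46 + 9.77/60 = 46.162833
  hemisphere W, so the sign is −
Point 2:
  Lat: 26 + 18.798/60 = 26.313300
  hemisphere S, so the sign is −
  λ: 29.4472′ = 0.490787°; total 105.490787
  hemisphere W, so the sign is −
Point 3:
  φ: 25.524′ = 0.425400°; total 13.425400
  N → positive
  Lon: 170 + 31.1165/60 = 170.518608
  hemisphere W, so the sign is −
Point 4:
  Latitude: 3.967′ = 0.066117°; total 8.066117
  S ⇒ negate
  Longitude: 172 + 39.542/60 = 172.659033
  W ⇒ negate
Point 5:
  Lat: 17.7′ = 0.295000°; total 50.295000
  N ⇒ keep positive
  λ: 145 + 25.196/60 = 145.419933
  W ⇒ negate
Point 6:
  Lat: 66 + 5.95/60 = 66.099167
  S → negative
  Longitude: 69 + 48.288/60 = 69.804800
  hemisphere W, so the sign is −

1. -22.16045, -46.16283
2. -26.31330, -105.49079
3. 13.42540, -170.51861
4. -8.06612, -172.65903
5. 50.29500, -145.41993
6. -66.09917, -69.80480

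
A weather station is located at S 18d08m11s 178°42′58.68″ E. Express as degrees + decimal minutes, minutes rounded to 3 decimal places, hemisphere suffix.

18° 8.183′ S, 178° 42.978′ E

Lat: seconds/60 = 0.18333; minutes = 8 + 0.18333 = 8.18333
Lon: 42 + 58.68/60 = 42.97800′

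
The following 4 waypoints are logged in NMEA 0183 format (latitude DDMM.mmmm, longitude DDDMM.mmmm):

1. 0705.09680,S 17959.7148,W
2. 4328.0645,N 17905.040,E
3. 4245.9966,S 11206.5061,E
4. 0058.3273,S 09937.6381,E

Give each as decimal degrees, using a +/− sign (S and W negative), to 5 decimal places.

1. -7.08495, -179.99525
2. 43.46774, 179.08400
3. -42.76661, 112.10844
4. -0.97212, 99.62730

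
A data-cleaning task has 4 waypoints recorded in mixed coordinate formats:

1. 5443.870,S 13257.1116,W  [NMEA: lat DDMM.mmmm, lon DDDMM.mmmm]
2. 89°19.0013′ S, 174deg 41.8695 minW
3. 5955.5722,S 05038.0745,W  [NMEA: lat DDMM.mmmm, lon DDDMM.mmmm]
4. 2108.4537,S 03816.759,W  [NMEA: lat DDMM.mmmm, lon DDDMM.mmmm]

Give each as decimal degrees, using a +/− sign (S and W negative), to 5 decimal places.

Point 1:
  Lat: split at 2 digits → 54° and 43.87′; 54 + 43.87/60 = 54.731167
  S ⇒ negate
  λ: degrees = first 3 digits = 132, minutes = 57.1116; 132 + 57.1116/60 = 132.951860
  W → negative
Point 2:
  Latitude: 89 + 19.0013/60 = 89.316688
  S ⇒ negate
  λ: 174 + 41.8695/60 = 174.697825
  W → negative
Point 3:
  Latitude: degrees = first 2 digits = 59, minutes = 55.5722; 59 + 55.5722/60 = 59.926203
  hemisphere S, so the sign is −
  λ: degrees = first 3 digits = 50, minutes = 38.0745; 50 + 38.0745/60 = 50.634575
  W → negative
Point 4:
  Latitude: degrees = first 2 digits = 21, minutes = 8.4537; 21 + 8.4537/60 = 21.140895
  S ⇒ negate
  Lon: split at 3 digits → 038° and 16.759′; 38 + 16.759/60 = 38.279317
  W → negative

1. -54.73117, -132.95186
2. -89.31669, -174.69783
3. -59.92620, -50.63458
4. -21.14090, -38.27932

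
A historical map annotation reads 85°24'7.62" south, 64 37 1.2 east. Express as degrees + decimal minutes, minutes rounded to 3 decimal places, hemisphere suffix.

85° 24.127′ S, 64° 37.020′ E

Lat: seconds/60 = 0.12700; minutes = 24 + 0.12700 = 24.12700
Longitude: 37 + 1.2/60 = 37.02000′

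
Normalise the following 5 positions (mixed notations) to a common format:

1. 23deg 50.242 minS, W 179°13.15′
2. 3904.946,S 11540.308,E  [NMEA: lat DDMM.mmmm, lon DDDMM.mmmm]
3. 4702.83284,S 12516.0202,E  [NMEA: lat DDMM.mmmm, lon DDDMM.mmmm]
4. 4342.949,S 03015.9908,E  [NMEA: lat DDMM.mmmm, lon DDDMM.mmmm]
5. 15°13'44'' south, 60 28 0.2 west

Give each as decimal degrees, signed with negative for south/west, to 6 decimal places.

1. -23.837367, -179.219167
2. -39.082433, 115.671800
3. -47.047214, 125.267003
4. -43.715817, 30.266513
5. -15.228889, -60.466722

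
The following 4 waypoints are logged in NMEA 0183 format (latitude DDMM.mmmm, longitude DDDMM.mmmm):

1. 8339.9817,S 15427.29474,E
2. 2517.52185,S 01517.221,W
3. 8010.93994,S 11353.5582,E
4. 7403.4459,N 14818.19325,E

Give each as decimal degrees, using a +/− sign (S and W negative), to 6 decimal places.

Point 1:
  φ: split at 2 digits → 83° and 39.9817′; 83 + 39.9817/60 = 83.6663617
  hemisphere S, so the sign is −
  Lon: degrees = first 3 digits = 154, minutes = 27.29474; 154 + 27.29474/60 = 154.4549123
  E ⇒ keep positive
Point 2:
  Latitude: degrees = first 2 digits = 25, minutes = 17.52185; 25 + 17.52185/60 = 25.2920308
  S → negative
  λ: split at 3 digits → 015° and 17.221′; 15 + 17.221/60 = 15.2870167
  W → negative
Point 3:
  φ: split at 2 digits → 80° and 10.93994′; 80 + 10.93994/60 = 80.1823323
  hemisphere S, so the sign is −
  λ: degrees = first 3 digits = 113, minutes = 53.5582; 113 + 53.5582/60 = 113.8926367
  E → positive
Point 4:
  φ: degrees = first 2 digits = 74, minutes = 3.4459; 74 + 3.4459/60 = 74.0574317
  N ⇒ keep positive
  Lon: degrees = first 3 digits = 148, minutes = 18.19325; 148 + 18.19325/60 = 148.3032208
  E → positive

1. -83.666362, 154.454912
2. -25.292031, -15.287017
3. -80.182332, 113.892637
4. 74.057432, 148.303221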